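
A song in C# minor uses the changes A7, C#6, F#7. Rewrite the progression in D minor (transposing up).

Bb7 D6 G7

C# minor up to D minor is a minor second; each chord root moves by that interval while the quality stays the same.
A7: root A up a minor second → Bb, giving Bb7.
C#6: root C# up a minor second → D, giving D6.
F#7: root F# up a minor second → G, giving G7.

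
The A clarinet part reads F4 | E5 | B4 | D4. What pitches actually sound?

Written C4 on the A clarinet sounds as A3, a minor third lower; apply that shift to every note.
F4 becomes D4
E5 becomes C#5
B4 becomes G#4
D4 becomes B3

D4 C#5 G#4 B3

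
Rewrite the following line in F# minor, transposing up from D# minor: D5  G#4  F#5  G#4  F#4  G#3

F5 B4 A5 B4 A4 B3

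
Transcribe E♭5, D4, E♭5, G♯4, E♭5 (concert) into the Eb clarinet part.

Written C4 sounds as Eb4 on the Eb clarinet, so concert pitches are written a minor third down.
Eb5 → C5
D4 → B3
Eb5 → C5
G#4 → E#4
Eb5 → C5

C5 B3 C5 E#4 C5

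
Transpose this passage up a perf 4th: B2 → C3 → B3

B2: a fourth up reaches E, and 5 semitones makes it E3.
A perfect fourth up from C3 gives F3.
A perfect fourth up from B3 gives E4.

E3 F3 E4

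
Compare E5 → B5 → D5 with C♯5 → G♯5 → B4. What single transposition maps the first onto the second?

From E5 to C#5 is 3 letter names — a third of some quality.
C#5 to E5 is 3 semitones, which makes it a minor third; the second version is lower, so the direction is down.
Checking another pair — D5 → B4 — gives the same interval.

down a minor third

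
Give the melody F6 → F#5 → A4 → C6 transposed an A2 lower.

F6 to Ebb6
F#5 to Eb5
A4 to Gb4
C6 to Bbb5

Ebb6 Eb5 Gb4 Bbb5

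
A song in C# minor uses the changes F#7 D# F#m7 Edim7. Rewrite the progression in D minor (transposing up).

G7 E Gm7 Fdim7

C# minor up to D minor is a minor second; each chord root moves by that interval while the quality stays the same.
F#7: root F# up a minor second → G, giving G7.
D#: root D# up a minor second → E, giving E.
F#m7: root F# up a minor second → G, giving Gm7.
Edim7: root E up a minor second → F, giving Fdim7.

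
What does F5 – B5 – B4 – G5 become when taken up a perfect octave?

A perfect octave up from F5 gives F6.
A perfect octave up from B5 gives B6.
B4: an octave up reaches B, and 12 semitones makes it B5.
A perfect octave up from G5 gives G6.

F6 B6 B5 G6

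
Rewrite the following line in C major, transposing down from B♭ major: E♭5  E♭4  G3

From B♭ down to C is a minor seventh; apply that to each pitch.
Eb5 becomes F4
Eb4 becomes F3
G3 becomes A2

F4 F3 A2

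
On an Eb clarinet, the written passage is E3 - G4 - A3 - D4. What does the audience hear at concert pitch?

G3 Bb4 C4 F4

The Eb clarinet sounds a minor third above written, so transpose each written note up a minor third.
E3 -> G3
G4 -> Bb4
A3 -> C4
D4 -> F4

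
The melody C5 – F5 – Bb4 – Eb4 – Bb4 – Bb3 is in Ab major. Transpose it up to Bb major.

D5 G5 C5 F4 C5 C4

Ab major to Bb major up is a major second, so every note moves up by that interval.
C5 gives D5
F5 gives G5
Bb4 gives C5
Eb4 gives F4
Bb4 gives C5
Bb3 gives C4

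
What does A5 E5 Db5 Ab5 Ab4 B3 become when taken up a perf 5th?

E6 B5 Ab5 Eb6 Eb5 F#4

A5 gives E6
E5 gives B5
Db5 gives Ab5
Ab5 gives Eb6
Ab4 gives Eb5
B3 gives F#4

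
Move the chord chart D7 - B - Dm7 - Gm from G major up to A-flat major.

G major up to A-flat major is a minor second; each chord root moves by that interval while the quality stays the same.
D7: root D up a minor second → Eb, giving Eb7.
B: root B up a minor second → C, giving C.
Dm7: root D up a minor second → Eb, giving Ebm7.
Gm: root G up a minor second → Ab, giving Abm.

Eb7 C Ebm7 Abm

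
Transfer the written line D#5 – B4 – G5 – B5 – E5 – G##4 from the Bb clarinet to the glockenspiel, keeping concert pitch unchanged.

C#3 A2 F3 A3 D3 F##2

First find concert pitch: the Bb clarinet sounds a major second below written, so D#5 B4 G5 B5 E5 G##4 sounds C#5 A4 F5 A5 D5 F##4.
Then write for glockenspiel: it sounds a perfect fifteenth above written, so the part must be a perfect fifteenth below concert.
C#5 → C#3
A4 → A2
F5 → F3
A5 → A3
D5 → D3
F##4 → F##2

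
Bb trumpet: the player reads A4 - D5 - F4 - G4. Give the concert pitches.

Written C4 on the Bb trumpet sounds as Bb3, a major second lower; apply that shift to every note.
A4 -> G4
D5 -> C5
F4 -> Eb4
G4 -> F4

G4 C5 Eb4 F4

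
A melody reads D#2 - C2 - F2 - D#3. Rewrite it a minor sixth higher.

B2 Ab2 Db3 B3

D#2 to B2
C2 to Ab2
F2 to Db3
D#3 to B3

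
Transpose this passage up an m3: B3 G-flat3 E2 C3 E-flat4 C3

D4 Bbb3 G2 Eb3 Gb4 Eb3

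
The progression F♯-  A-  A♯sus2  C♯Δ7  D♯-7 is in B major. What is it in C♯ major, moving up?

B major up to C♯ major is a major second; each chord root moves by that interval while the quality stays the same.
F♯-: root F♯ up a major second → G#, giving G#-.
A-: root A up a major second → B, giving B-.
A♯sus2: root A♯ up a major second → B#, giving B#sus2.
C♯Δ7: root C♯ up a major second → D#, giving D#Δ7.
D♯-7: root D♯ up a major second → E#, giving E#-7.

G#- B- B#sus2 D#Δ7 E#-7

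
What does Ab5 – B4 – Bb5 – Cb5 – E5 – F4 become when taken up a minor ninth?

Ab5 up a minor ninth is Bbb6.
A minor ninth up from B4 gives C6.
A minor ninth up from Bb5 gives Cb7.
Cb5: a ninth up reaches D, and 13 semitones makes it Dbb6.
E5: a ninth up reaches F, and 13 semitones makes it F6.
A minor ninth up from F4 gives Gb5.

Bbb6 C6 Cb7 Dbb6 F6 Gb5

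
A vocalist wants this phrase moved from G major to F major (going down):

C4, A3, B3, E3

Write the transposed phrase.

From G down to F is a major second; apply that to each pitch.
C4 → Bb3
A3 → G3
B3 → A3
E3 → D3

Bb3 G3 A3 D3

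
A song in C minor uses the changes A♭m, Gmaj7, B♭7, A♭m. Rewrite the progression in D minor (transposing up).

C minor up to D minor is a major second; each chord root moves by that interval while the quality stays the same.
A♭m: root A♭ up a major second → Bb, giving Bbm.
Gmaj7: root G up a major second → A, giving Amaj7.
B♭7: root B♭ up a major second → C, giving C7.
A♭m: root A♭ up a major second → Bb, giving Bbm.

Bbm Amaj7 C7 Bbm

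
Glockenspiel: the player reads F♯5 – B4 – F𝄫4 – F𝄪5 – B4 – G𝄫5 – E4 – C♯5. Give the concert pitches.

F#7 B6 Fbb6 F##7 B6 Gbb7 E6 C#7

Written C4 on the glockenspiel sounds as C6, a perfect fifteenth higher; apply that shift to every note.
F#5 gives F#7
B4 gives B6
Fbb4 gives Fbb6
F##5 gives F##7
B4 gives B6
Gbb5 gives Gbb7
E4 gives E6
C#5 gives C#7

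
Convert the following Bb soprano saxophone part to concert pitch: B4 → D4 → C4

A4 C4 Bb3

The Bb soprano saxophone sounds a major second below written, so transpose each written note down a major second.
B4 -> A4
D4 -> C4
C4 -> Bb3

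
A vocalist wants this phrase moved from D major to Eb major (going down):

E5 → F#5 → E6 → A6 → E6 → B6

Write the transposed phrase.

F4 G4 F5 Bb5 F5 C6

D major to Eb major down is a major seventh, so every note moves down by that interval.
E5 to F4
F#5 to G4
E6 to F5
A6 to Bb5
E6 to F5
B6 to C6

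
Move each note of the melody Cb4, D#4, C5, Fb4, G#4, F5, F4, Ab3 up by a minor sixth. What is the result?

Cb4 gives Abb4
D#4 gives B4
C5 gives Ab5
Fb4 gives Dbb5
G#4 gives E5
F5 gives Db6
F4 gives Db5
Ab3 gives Fb4

Abb4 B4 Ab5 Dbb5 E5 Db6 Db5 Fb4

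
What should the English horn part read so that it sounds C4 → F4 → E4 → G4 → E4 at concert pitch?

Written C4 sounds as F3 on the English horn, so concert pitches are written a perfect fifth up.
C4 to G4
F4 to C5
E4 to B4
G4 to D5
E4 to B4

G4 C5 B4 D5 B4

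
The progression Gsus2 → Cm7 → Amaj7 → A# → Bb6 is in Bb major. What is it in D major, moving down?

Bb major down to D major is a minor sixth; each chord root moves by that interval while the quality stays the same.
Gsus2: root G down a minor sixth → B, giving Bsus2.
Cm7: root C down a minor sixth → E, giving Em7.
Amaj7: root A down a minor sixth → C#, giving C#maj7.
A#: root A# down a minor sixth → C##, giving C##.
Bb6: root Bb down a minor sixth → D, giving D6.

Bsus2 Em7 C#maj7 C## D6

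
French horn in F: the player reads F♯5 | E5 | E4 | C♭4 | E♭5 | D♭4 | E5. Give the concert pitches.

B4 A4 A3 Fb3 Ab4 Gb3 A4

Written C4 on the French horn in F sounds as F3, a perfect fifth lower; apply that shift to every note.
F#5 → B4
E5 → A4
E4 → A3
Cb4 → Fb3
Eb5 → Ab4
Db4 → Gb3
E5 → A4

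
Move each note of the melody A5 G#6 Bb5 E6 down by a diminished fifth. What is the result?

A5 → D#5
G#6 → C##6
Bb5 → E5
E6 → A#5

D#5 C##6 E5 A#5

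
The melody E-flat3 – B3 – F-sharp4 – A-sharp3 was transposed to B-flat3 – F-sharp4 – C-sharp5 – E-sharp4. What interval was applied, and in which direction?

up a perfect fifth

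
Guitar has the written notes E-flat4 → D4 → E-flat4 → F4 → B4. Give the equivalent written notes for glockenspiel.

Eb1 D1 Eb1 F1 B1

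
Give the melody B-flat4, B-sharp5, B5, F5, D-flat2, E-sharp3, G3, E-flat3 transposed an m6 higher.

Gb5 G#6 G6 Db6 Bbb2 C#4 Eb4 Cb4

Bb4 up a minor sixth is Gb5.
A minor sixth up from B#5 gives G#6.
B5 up a minor sixth is G6.
F5 up a minor sixth is Db6.
A minor sixth up from Db2 gives Bbb2.
E#3: a sixth up reaches C, and 8 semitones makes it C#4.
G3 up a minor sixth is Eb4.
Eb3 up a minor sixth is Cb4.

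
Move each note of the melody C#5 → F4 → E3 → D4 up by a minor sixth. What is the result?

A5 Db5 C4 Bb4

C#5: a sixth up reaches A, and 8 semitones makes it A5.
F4 up a minor sixth is Db5.
E3: a sixth up reaches C, and 8 semitones makes it C4.
D4 up a minor sixth is Bb4.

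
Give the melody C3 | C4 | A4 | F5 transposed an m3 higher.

Eb3 Eb4 C5 Ab5

A minor third up from C3 gives Eb3.
A minor third up from C4 gives Eb4.
A4: a third up reaches C, and 3 semitones makes it C5.
F5: a third up reaches A, and 3 semitones makes it Ab5.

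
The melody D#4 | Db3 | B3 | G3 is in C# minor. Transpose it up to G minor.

C# minor to G minor up is a diminished fifth, so every note moves up by that interval.
D#4 -> A4
Db3 -> Abb3
B3 -> F4
G3 -> Db4

A4 Abb3 F4 Db4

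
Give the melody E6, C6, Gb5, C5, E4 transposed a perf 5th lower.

A5 F5 Cb5 F4 A3

E6 becomes A5
C6 becomes F5
Gb5 becomes Cb5
C5 becomes F4
E4 becomes A3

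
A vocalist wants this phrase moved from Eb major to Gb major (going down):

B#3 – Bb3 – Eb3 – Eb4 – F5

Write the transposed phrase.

D#3 Db3 Gb2 Gb3 Ab4

From Eb down to Gb is a major sixth; apply that to each pitch.
B#3 gives D#3
Bb3 gives Db3
Eb3 gives Gb2
Eb4 gives Gb3
F5 gives Ab4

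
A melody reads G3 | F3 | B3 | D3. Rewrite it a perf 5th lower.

G3 becomes C3
F3 becomes Bb2
B3 becomes E3
D3 becomes G2

C3 Bb2 E3 G2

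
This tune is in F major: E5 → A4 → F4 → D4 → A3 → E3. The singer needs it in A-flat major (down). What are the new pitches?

F major to A-flat major down is a major sixth, so every note moves down by that interval.
E5 -> G4
A4 -> C4
F4 -> Ab3
D4 -> F3
A3 -> C3
E3 -> G2

G4 C4 Ab3 F3 C3 G2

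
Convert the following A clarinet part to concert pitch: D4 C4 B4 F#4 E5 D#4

B3 A3 G#4 D#4 C#5 B#3

Written C4 on the A clarinet sounds as A3, a minor third lower; apply that shift to every note.
D4 gives B3
C4 gives A3
B4 gives G#4
F#4 gives D#4
E5 gives C#5
D#4 gives B#3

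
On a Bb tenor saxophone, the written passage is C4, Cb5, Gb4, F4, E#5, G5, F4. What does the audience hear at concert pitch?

Written C4 on the Bb tenor saxophone sounds as Bb2, a major ninth lower; apply that shift to every note.
C4 -> Bb2
Cb5 -> Bbb3
Gb4 -> Fb3
F4 -> Eb3
E#5 -> D#4
G5 -> F4
F4 -> Eb3

Bb2 Bbb3 Fb3 Eb3 D#4 F4 Eb3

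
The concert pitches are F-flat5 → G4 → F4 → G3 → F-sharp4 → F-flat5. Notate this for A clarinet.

Abb5 Bb4 Ab4 Bb3 A4 Abb5

The A clarinet sounds a minor third below written, so the written part must be a minor third above concert — transpose each note up.
Fb5 to Abb5
G4 to Bb4
F4 to Ab4
G3 to Bb3
F#4 to A4
Fb5 to Abb5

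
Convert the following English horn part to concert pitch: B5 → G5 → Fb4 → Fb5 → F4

The English horn sounds a perfect fifth below written, so transpose each written note down a perfect fifth.
B5 gives E5
G5 gives C5
Fb4 gives Bbb3
Fb5 gives Bbb4
F4 gives Bb3

E5 C5 Bbb3 Bbb4 Bb3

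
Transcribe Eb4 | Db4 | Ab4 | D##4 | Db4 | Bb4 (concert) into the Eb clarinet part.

Written C4 sounds as Eb4 on the Eb clarinet, so concert pitches are written a minor third down.
Eb4 to C4
Db4 to Bb3
Ab4 to F4
D##4 to B##3
Db4 to Bb3
Bb4 to G4

C4 Bb3 F4 B##3 Bb3 G4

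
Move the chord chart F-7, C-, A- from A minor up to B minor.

G-7 D- B-

A minor up to B minor is a major second; each chord root moves by that interval while the quality stays the same.
F-7: root F up a major second → G, giving G-7.
C-: root C up a major second → D, giving D-.
A-: root A up a major second → B, giving B-.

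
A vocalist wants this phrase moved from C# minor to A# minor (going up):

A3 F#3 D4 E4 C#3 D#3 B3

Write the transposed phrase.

F#4 D#4 B4 C#5 A#3 B#3 G#4

From C# up to A# is a major sixth; apply that to each pitch.
A3 gives F#4
F#3 gives D#4
D4 gives B4
E4 gives C#5
C#3 gives A#3
D#3 gives B#3
B3 gives G#4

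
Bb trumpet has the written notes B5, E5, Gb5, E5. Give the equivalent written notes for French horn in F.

First find concert pitch: the Bb trumpet sounds a major second below written, so B5 E5 Gb5 E5 sounds A5 D5 Fb5 D5.
Then write for French horn in F: it sounds a perfect fifth below written, so the part must be a perfect fifth above concert.
A5 → E6
D5 → A5
Fb5 → Cb6
D5 → A5

E6 A5 Cb6 A5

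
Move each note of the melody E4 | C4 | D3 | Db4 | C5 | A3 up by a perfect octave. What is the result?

E5 C5 D4 Db5 C6 A4

E4 becomes E5
C4 becomes C5
D3 becomes D4
Db4 becomes Db5
C5 becomes C6
A3 becomes A4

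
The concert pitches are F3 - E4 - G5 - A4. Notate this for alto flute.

Bb3 A4 C6 D5

The alto flute sounds a perfect fourth below written, so the written part must be a perfect fourth above concert — transpose each note up.
F3 -> Bb3
E4 -> A4
G5 -> C6
A4 -> D5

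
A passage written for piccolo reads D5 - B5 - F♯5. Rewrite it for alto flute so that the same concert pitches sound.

G6 E7 B6

First find concert pitch: the piccolo sounds a perfect octave above written, so D5 B5 F♯5 sounds D6 B6 F#6.
Then write for alto flute: it sounds a perfect fourth below written, so the part must be a perfect fourth above concert.
D6 → G6
B6 → E7
F#6 → B6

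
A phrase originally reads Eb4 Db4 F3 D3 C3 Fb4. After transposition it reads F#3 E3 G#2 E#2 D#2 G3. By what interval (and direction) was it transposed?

down a diminished seventh

Take the first pair: Eb4 → F#3. E to F spans 7 letter names, so the interval is some kind of seventh.
F#3 to Eb4 is 9 semitones, which makes it a diminished seventh; the second version is lower, so the direction is down.
Checking another pair — Fb4 → G3 — gives the same interval.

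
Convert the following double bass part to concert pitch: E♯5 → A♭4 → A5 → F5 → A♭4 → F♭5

The double bass sounds a perfect octave below written, so transpose each written note down a perfect octave.
E#5 to E#4
Ab4 to Ab3
A5 to A4
F5 to F4
Ab4 to Ab3
Fb5 to Fb4

E#4 Ab3 A4 F4 Ab3 Fb4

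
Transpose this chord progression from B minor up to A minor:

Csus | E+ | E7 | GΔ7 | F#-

B minor up to A minor is a minor seventh; each chord root moves by that interval while the quality stays the same.
Csus: root C up a minor seventh → Bb, giving Bbsus.
E+: root E up a minor seventh → D, giving D+.
E7: root E up a minor seventh → D, giving D7.
GΔ7: root G up a minor seventh → F, giving FΔ7.
F#-: root F# up a minor seventh → E, giving E-.

Bbsus D+ D7 FΔ7 E-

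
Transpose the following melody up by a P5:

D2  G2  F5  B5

A2 D3 C6 F#6

D2 gives A2
G2 gives D3
F5 gives C6
B5 gives F#6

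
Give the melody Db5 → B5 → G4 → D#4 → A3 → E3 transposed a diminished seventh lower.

E4 C##5 A#3 E##3 B#2 F##2

Db5 to E4
B5 to C##5
G4 to A#3
D#4 to E##3
A3 to B#2
E3 to F##2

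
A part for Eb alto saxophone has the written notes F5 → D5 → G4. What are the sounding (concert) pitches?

Ab4 F4 Bb3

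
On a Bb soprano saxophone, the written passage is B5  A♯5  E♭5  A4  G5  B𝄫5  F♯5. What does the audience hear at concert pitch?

A5 G#5 Db5 G4 F5 Abb5 E5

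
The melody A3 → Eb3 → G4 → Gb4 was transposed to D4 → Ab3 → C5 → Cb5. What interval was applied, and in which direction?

Take the first pair: A3 → D4. A to D spans 4 letter names, so the interval is some kind of fourth.
A3 to D4 is 5 semitones, which makes it a perfect fourth; the second version is higher, so the direction is up.
Checking another pair — Gb4 → Cb5 — gives the same interval.

up a perfect fourth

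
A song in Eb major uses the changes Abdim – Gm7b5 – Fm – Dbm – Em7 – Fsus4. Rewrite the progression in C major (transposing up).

Eb major up to C major is a major sixth; each chord root moves by that interval while the quality stays the same.
Abdim: root Ab up a major sixth → F, giving Fdim.
Gm7b5: root G up a major sixth → E, giving Em7b5.
Fm: root F up a major sixth → D, giving Dm.
Dbm: root Db up a major sixth → Bb, giving Bbm.
Em7: root E up a major sixth → C#, giving C#m7.
Fsus4: root F up a major sixth → D, giving Dsus4.

Fdim Em7b5 Dm Bbm C#m7 Dsus4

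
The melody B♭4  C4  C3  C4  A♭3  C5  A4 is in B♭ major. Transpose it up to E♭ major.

Eb5 F4 F3 F4 Db4 F5 D5

From B♭ up to E♭ is a perfect fourth; apply that to each pitch.
Bb4 gives Eb5
C4 gives F4
C3 gives F3
C4 gives F4
Ab3 gives Db4
C5 gives F5
A4 gives D5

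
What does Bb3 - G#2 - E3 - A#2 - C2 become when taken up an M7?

A4 F##3 D#4 G##3 B2

Bb3: a seventh up reaches A, and 11 semitones makes it A4.
G#2 up a major seventh is F##3.
E3: a seventh up reaches D, and 11 semitones makes it D#4.
A#2 up a major seventh is G##3.
C2: a seventh up reaches B, and 11 semitones makes it B2.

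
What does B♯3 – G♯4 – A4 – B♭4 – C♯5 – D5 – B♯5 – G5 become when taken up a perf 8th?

B#3 becomes B#4
G#4 becomes G#5
A4 becomes A5
Bb4 becomes Bb5
C#5 becomes C#6
D5 becomes D6
B#5 becomes B#6
G5 becomes G6

B#4 G#5 A5 Bb5 C#6 D6 B#6 G6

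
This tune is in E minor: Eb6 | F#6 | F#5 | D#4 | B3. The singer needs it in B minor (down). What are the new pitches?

Bb5 C#6 C#5 A#3 F#3

E minor to B minor down is a perfect fourth, so every note moves down by that interval.
Eb6 gives Bb5
F#6 gives C#6
F#5 gives C#5
D#4 gives A#3
B3 gives F#3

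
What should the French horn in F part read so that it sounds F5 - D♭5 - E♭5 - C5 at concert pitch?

C6 Ab5 Bb5 G5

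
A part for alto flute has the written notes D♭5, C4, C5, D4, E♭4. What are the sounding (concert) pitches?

Ab4 G3 G4 A3 Bb3

The alto flute sounds a perfect fourth below written, so transpose each written note down a perfect fourth.
Db5 -> Ab4
C4 -> G3
C5 -> G4
D4 -> A3
Eb4 -> Bb3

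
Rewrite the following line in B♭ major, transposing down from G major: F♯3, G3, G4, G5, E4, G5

From G down to B♭ is a major sixth; apply that to each pitch.
F#3 → A2
G3 → Bb2
G4 → Bb3
G5 → Bb4
E4 → G3
G5 → Bb4

A2 Bb2 Bb3 Bb4 G3 Bb4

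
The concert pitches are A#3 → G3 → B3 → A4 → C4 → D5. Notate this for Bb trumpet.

B#3 A3 C#4 B4 D4 E5

Written C4 sounds as Bb3 on the Bb trumpet, so concert pitches are written a major second up.
A#3 -> B#3
G3 -> A3
B3 -> C#4
A4 -> B4
C4 -> D4
D5 -> E5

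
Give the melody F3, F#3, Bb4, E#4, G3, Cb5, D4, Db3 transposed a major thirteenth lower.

Ab1 A1 Db3 G#2 Bb1 Ebb3 F2 Fb1

F3 to Ab1
F#3 to A1
Bb4 to Db3
E#4 to G#2
G3 to Bb1
Cb5 to Ebb3
D4 to F2
Db3 to Fb1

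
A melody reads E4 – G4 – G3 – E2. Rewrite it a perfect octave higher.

E5 G5 G4 E3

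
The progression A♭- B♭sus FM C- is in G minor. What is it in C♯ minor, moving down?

G minor down to C♯ minor is a diminished fifth; each chord root moves by that interval while the quality stays the same.
A♭-: root A♭ down a diminished fifth → D, giving D-.
B♭sus: root B♭ down a diminished fifth → E, giving Esus.
FM: root F down a diminished fifth → B, giving BM.
C-: root C down a diminished fifth → F#, giving F#-.

D- Esus BM F#-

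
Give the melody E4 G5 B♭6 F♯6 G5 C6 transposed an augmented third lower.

E4 → Cb4
G5 → Ebb5
Bb6 → Gbb6
F#6 → Db6
G5 → Ebb5
C6 → Abb5

Cb4 Ebb5 Gbb6 Db6 Ebb5 Abb5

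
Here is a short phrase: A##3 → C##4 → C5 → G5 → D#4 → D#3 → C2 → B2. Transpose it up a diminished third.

C#4 E4 Ebb5 Bbb5 F4 F3 Ebb2 Db3

A##3 up a diminished third is C#4.
C##4: a third up reaches E, and 2 semitones makes it E4.
C5 up a diminished third is Ebb5.
G5: a third up reaches B, and 2 semitones makes it Bbb5.
D#4: a third up reaches F, and 2 semitones makes it F4.
D#3: a third up reaches F, and 2 semitones makes it F3.
A diminished third up from C2 gives Ebb2.
A diminished third up from B2 gives Db3.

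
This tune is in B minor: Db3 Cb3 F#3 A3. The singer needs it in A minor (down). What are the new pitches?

From B down to A is a major second; apply that to each pitch.
Db3 gives Cb3
Cb3 gives Bbb2
F#3 gives E3
A3 gives G3

Cb3 Bbb2 E3 G3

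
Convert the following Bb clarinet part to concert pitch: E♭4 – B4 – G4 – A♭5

Written C4 on the Bb clarinet sounds as Bb3, a major second lower; apply that shift to every note.
Eb4 → Db4
B4 → A4
G4 → F4
Ab5 → Gb5

Db4 A4 F4 Gb5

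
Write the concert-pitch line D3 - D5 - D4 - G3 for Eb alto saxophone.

Written C4 sounds as Eb3 on the Eb alto saxophone, so concert pitches are written a major sixth up.
D3 to B3
D5 to B5
D4 to B4
G3 to E4

B3 B5 B4 E4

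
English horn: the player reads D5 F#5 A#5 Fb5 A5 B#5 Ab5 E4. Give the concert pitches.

G4 B4 D#5 Bbb4 D5 E#5 Db5 A3

The English horn sounds a perfect fifth below written, so transpose each written note down a perfect fifth.
D5 gives G4
F#5 gives B4
A#5 gives D#5
Fb5 gives Bbb4
A5 gives D5
B#5 gives E#5
Ab5 gives Db5
E4 gives A3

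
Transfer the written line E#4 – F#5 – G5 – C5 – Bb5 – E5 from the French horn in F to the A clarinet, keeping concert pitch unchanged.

First find concert pitch: the French horn in F sounds a perfect fifth below written, so E#4 F#5 G5 C5 Bb5 E5 sounds A#3 B4 C5 F4 Eb5 A4.
Then write for A clarinet: it sounds a minor third below written, so the part must be a minor third above concert.
A#3 → C#4
B4 → D5
C5 → Eb5
F4 → Ab4
Eb5 → Gb5
A4 → C5

C#4 D5 Eb5 Ab4 Gb5 C5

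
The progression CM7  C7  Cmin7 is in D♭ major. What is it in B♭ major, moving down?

D♭ major down to B♭ major is a minor third; each chord root moves by that interval while the quality stays the same.
CM7: root C down a minor third → A, giving AM7.
C7: root C down a minor third → A, giving A7.
Cmin7: root C down a minor third → A, giving Amin7.

AM7 A7 Amin7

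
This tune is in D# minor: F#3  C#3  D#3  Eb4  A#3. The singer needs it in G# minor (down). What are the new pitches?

B2 F#2 G#2 Ab3 D#3

D# minor to G# minor down is a perfect fifth, so every note moves down by that interval.
F#3 gives B2
C#3 gives F#2
D#3 gives G#2
Eb4 gives Ab3
A#3 gives D#3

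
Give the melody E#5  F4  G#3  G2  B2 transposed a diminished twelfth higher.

B6 Cb6 D5 Db4 F4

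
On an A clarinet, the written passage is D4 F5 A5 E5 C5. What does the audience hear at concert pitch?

B3 D5 F#5 C#5 A4

Written C4 on the A clarinet sounds as A3, a minor third lower; apply that shift to every note.
D4 -> B3
F5 -> D5
A5 -> F#5
E5 -> C#5
C5 -> A4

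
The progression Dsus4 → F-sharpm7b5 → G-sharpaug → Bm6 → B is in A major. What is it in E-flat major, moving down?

Absus4 Cm7b5 Daug Fm6 F

A major down to E-flat major is an augmented fourth; each chord root moves by that interval while the quality stays the same.
Dsus4: root D down an augmented fourth → Ab, giving Absus4.
F-sharpm7b5: root F-sharp down an augmented fourth → C, giving Cm7b5.
G-sharpaug: root G-sharp down an augmented fourth → D, giving Daug.
Bm6: root B down an augmented fourth → F, giving Fm6.
B: root B down an augmented fourth → F, giving F.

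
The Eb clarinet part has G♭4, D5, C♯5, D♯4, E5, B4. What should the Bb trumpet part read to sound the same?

First find concert pitch: the Eb clarinet sounds a minor third above written, so G♭4 D5 C♯5 D♯4 E5 B4 sounds Bbb4 F5 E5 F#4 G5 D5.
Then write for Bb trumpet: it sounds a major second below written, so the part must be a major second above concert.
Bbb4 → Cb5
F5 → G5
E5 → F#5
F#4 → G#4
G5 → A5
D5 → E5

Cb5 G5 F#5 G#4 A5 E5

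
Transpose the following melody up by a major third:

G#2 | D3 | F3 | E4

G#2: a third up reaches B, and 4 semitones makes it B#2.
D3 up a major third is F#3.
F3 up a major third is A3.
E4 up a major third is G#4.

B#2 F#3 A3 G#4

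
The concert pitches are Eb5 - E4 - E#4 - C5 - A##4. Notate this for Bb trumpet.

F5 F#4 F##4 D5 B##4

Written C4 sounds as Bb3 on the Bb trumpet, so concert pitches are written a major second up.
Eb5 -> F5
E4 -> F#4
E#4 -> F##4
C5 -> D5
A##4 -> B##4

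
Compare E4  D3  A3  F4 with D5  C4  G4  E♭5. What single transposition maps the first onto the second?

Take the first pair: E4 → D5. E to D spans 7 letter names, so the interval is some kind of seventh.
E4 to D5 is 10 semitones, which makes it a minor seventh; the second version is higher, so the direction is up.
Checking another pair — F4 → Eb5 — gives the same interval.

up a minor seventh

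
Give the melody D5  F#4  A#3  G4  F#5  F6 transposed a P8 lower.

D5: an octave down reaches D, and 12 semitones makes it D4.
A perfect octave down from F#4 gives F#3.
A#3: an octave down reaches A, and 12 semitones makes it A#2.
G4: an octave down reaches G, and 12 semitones makes it G3.
F#5 down a perfect octave is F#4.
A perfect octave down from F6 gives F5.

D4 F#3 A#2 G3 F#4 F5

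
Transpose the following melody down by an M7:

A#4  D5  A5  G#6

B3 Eb4 Bb4 A5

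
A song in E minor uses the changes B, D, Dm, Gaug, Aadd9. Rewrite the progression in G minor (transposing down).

E minor down to G minor is a major sixth; each chord root moves by that interval while the quality stays the same.
B: root B down a major sixth → D, giving D.
D: root D down a major sixth → F, giving F.
Dm: root D down a major sixth → F, giving Fm.
Gaug: root G down a major sixth → Bb, giving Bbaug.
Aadd9: root A down a major sixth → C, giving Cadd9.

D F Fm Bbaug Cadd9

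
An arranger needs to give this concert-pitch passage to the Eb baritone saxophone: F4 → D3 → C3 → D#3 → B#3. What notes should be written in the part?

D6 B4 A4 B#4 G##5

Written C4 sounds as Eb2 on the Eb baritone saxophone, so concert pitches are written a major thirteenth up.
F4 -> D6
D3 -> B4
C3 -> A4
D#3 -> B#4
B#3 -> G##5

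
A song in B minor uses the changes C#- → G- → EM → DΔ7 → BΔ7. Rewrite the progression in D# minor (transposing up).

E#- B- G#M F#Δ7 D#Δ7

B minor up to D# minor is a major third; each chord root moves by that interval while the quality stays the same.
C#-: root C# up a major third → E#, giving E#-.
G-: root G up a major third → B, giving B-.
EM: root E up a major third → G#, giving G#M.
DΔ7: root D up a major third → F#, giving F#Δ7.
BΔ7: root B up a major third → D#, giving D#Δ7.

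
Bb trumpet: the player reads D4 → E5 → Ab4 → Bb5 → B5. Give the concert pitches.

Written C4 on the Bb trumpet sounds as Bb3, a major second lower; apply that shift to every note.
D4 -> C4
E5 -> D5
Ab4 -> Gb4
Bb5 -> Ab5
B5 -> A5

C4 D5 Gb4 Ab5 A5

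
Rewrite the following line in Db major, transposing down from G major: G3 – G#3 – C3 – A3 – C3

Db3 D3 Gb2 Eb3 Gb2

G major to Db major down is an augmented fourth, so every note moves down by that interval.
G3 → Db3
G#3 → D3
C3 → Gb2
A3 → Eb3
C3 → Gb2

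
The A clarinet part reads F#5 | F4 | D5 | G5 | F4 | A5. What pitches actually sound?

D#5 D4 B4 E5 D4 F#5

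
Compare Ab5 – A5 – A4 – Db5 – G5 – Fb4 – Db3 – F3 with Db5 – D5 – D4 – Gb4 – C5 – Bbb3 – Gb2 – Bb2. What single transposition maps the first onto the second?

down a perfect fifth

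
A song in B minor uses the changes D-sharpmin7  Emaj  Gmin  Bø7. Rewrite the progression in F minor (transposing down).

B minor down to F minor is an augmented fourth; each chord root moves by that interval while the quality stays the same.
D-sharpmin7: root D-sharp down an augmented fourth → A, giving Amin7.
Emaj: root E down an augmented fourth → Bb, giving Bbmaj.
Gmin: root G down an augmented fourth → Db, giving Dbmin.
Bø7: root B down an augmented fourth → F, giving Fø7.

Amin7 Bbmaj Dbmin Fø7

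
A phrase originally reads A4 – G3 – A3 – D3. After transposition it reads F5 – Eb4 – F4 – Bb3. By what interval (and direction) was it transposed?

Take the first pair: A4 → F5. A to F spans 6 letter names, so the interval is some kind of sixth.
A4 to F5 is 8 semitones, which makes it a minor sixth; the second version is higher, so the direction is up.
Checking another pair — D3 → Bb3 — gives the same interval.

up a minor sixth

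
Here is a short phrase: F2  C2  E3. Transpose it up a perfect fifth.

A perfect fifth up from F2 gives C3.
C2: a fifth up reaches G, and 7 semitones makes it G2.
E3 up a perfect fifth is B3.

C3 G2 B3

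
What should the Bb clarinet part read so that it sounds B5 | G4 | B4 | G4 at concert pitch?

Written C4 sounds as Bb3 on the Bb clarinet, so concert pitches are written a major second up.
B5 -> C#6
G4 -> A4
B4 -> C#5
G4 -> A4

C#6 A4 C#5 A4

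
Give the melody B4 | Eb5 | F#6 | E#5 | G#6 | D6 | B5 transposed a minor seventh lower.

C#4 F4 G#5 F##4 A#5 E5 C#5

B4 down a minor seventh is C#4.
Eb5 down a minor seventh is F4.
F#6 down a minor seventh is G#5.
E#5: a seventh down reaches F, and 10 semitones makes it F##4.
G#6 down a minor seventh is A#5.
D6 down a minor seventh is E5.
B5: a seventh down reaches C, and 10 semitones makes it C#5.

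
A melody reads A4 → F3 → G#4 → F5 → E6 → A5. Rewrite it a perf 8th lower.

A3 F2 G#3 F4 E5 A4

A4 gives A3
F3 gives F2
G#4 gives G#3
F5 gives F4
E6 gives E5
A5 gives A4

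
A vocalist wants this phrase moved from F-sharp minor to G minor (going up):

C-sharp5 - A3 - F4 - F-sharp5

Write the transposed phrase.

D5 Bb3 Gb4 G5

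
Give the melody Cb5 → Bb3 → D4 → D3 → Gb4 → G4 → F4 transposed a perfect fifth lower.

Cb5: a fifth down reaches F, and 7 semitones makes it Fb4.
Bb3 down a perfect fifth is Eb3.
D4: a fifth down reaches G, and 7 semitones makes it G3.
A perfect fifth down from D3 gives G2.
Gb4: a fifth down reaches C, and 7 semitones makes it Cb4.
A perfect fifth down from G4 gives C4.
A perfect fifth down from F4 gives Bb3.

Fb4 Eb3 G3 G2 Cb4 C4 Bb3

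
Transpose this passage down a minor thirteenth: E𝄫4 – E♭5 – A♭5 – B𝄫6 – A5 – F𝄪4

A minor thirteenth down from Ebb4 gives Gb2.
Eb5: a thirteenth down reaches G, and 20 semitones makes it G3.
Ab5: a thirteenth down reaches C, and 20 semitones makes it C4.
A minor thirteenth down from Bbb6 gives Db5.
A5 down a minor thirteenth is C#4.
A minor thirteenth down from F##4 gives A##2.

Gb2 G3 C4 Db5 C#4 A##2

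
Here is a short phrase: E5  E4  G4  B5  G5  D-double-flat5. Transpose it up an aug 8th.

E#6 E#5 G#5 B#6 G#6 Db6

An augmented octave up from E5 gives E#6.
E4 up an augmented octave is E#5.
G4 up an augmented octave is G#5.
B5 up an augmented octave is B#6.
An augmented octave up from G5 gives G#6.
Dbb5 up an augmented octave is Db6.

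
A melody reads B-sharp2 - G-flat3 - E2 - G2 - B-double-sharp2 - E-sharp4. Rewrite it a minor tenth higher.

B#2: a tenth up reaches D, and 15 semitones makes it D#4.
Gb3 up a minor tenth is Bbb4.
A minor tenth up from E2 gives G3.
G2: a tenth up reaches B, and 15 semitones makes it Bb3.
B##2 up a minor tenth is D##4.
E#4 up a minor tenth is G#5.

D#4 Bbb4 G3 Bb3 D##4 G#5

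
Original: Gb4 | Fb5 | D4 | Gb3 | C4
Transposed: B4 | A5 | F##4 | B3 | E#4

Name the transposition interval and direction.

up an augmented third

Take the first pair: Gb4 → B4. G to B spans 3 letter names, so the interval is some kind of third.
Gb4 to B4 is 5 semitones, which makes it an augmented third; the second version is higher, so the direction is up.
Checking another pair — C4 → E#4 — gives the same interval.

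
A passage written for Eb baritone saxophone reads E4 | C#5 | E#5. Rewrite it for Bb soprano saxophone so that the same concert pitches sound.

First find concert pitch: the Eb baritone saxophone sounds a major thirteenth below written, so E4 C#5 E#5 sounds G2 E3 G#3.
Then write for Bb soprano saxophone: it sounds a major second below written, so the part must be a major second above concert.
G2 → A2
E3 → F#3
G#3 → A#3

A2 F#3 A#3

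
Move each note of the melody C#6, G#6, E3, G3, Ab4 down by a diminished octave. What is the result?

C##5 G##5 E#2 G#2 A3

C#6 gives C##5
G#6 gives G##5
E3 gives E#2
G3 gives G#2
Ab4 gives A3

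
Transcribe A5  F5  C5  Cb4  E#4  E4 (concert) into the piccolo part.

Written C4 sounds as C5 on the piccolo, so concert pitches are written a perfect octave down.
A5 → A4
F5 → F4
C5 → C4
Cb4 → Cb3
E#4 → E#3
E4 → E3

A4 F4 C4 Cb3 E#3 E3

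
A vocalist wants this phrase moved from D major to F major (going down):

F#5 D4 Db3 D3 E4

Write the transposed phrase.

D major to F major down is a major sixth, so every note moves down by that interval.
F#5 -> A4
D4 -> F3
Db3 -> Fb2
D3 -> F2
E4 -> G3

A4 F3 Fb2 F2 G3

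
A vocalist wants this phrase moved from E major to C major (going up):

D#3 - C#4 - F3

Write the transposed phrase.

E major to C major up is a minor sixth, so every note moves up by that interval.
D#3 gives B3
C#4 gives A4
F3 gives Db4

B3 A4 Db4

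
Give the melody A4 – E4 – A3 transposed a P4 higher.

D5 A4 D4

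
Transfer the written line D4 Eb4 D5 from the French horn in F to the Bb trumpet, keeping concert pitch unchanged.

First find concert pitch: the French horn in F sounds a perfect fifth below written, so D4 Eb4 D5 sounds G3 Ab3 G4.
Then write for Bb trumpet: it sounds a major second below written, so the part must be a major second above concert.
G3 → A3
Ab3 → Bb3
G4 → A4

A3 Bb3 A4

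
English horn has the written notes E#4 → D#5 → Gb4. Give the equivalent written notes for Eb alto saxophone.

First find concert pitch: the English horn sounds a perfect fifth below written, so E#4 D#5 Gb4 sounds A#3 G#4 Cb4.
Then write for Eb alto saxophone: it sounds a major sixth below written, so the part must be a major sixth above concert.
A#3 → F##4
G#4 → E#5
Cb4 → Ab4

F##4 E#5 Ab4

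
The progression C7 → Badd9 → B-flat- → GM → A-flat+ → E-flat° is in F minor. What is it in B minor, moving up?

F#7 E#add9 E- C#M D+ A°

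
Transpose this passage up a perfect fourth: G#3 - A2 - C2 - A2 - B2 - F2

C#4 D3 F2 D3 E3 Bb2

G#3 becomes C#4
A2 becomes D3
C2 becomes F2
A2 becomes D3
B2 becomes E3
F2 becomes Bb2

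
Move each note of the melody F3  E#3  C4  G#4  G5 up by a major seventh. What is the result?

F3 → E4
E#3 → D##4
C4 → B4
G#4 → F##5
G5 → F#6

E4 D##4 B4 F##5 F#6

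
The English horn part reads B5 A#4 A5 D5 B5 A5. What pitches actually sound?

E5 D#4 D5 G4 E5 D5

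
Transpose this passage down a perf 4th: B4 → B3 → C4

B4: a fourth down reaches F, and 5 semitones makes it F#4.
B3 down a perfect fourth is F#3.
A perfect fourth down from C4 gives G3.

F#4 F#3 G3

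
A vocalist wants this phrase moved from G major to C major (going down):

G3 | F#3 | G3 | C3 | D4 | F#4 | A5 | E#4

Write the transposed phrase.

C3 B2 C3 F2 G3 B3 D5 A#3

G major to C major down is a perfect fifth, so every note moves down by that interval.
G3 → C3
F#3 → B2
G3 → C3
C3 → F2
D4 → G3
F#4 → B3
A5 → D5
E#4 → A#3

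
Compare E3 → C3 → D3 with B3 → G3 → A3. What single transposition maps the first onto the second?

Take the first pair: E3 → B3. E to B spans 5 letter names, so the interval is some kind of fifth.
E3 to B3 is 7 semitones, which makes it a perfect fifth; the second version is higher, so the direction is up.
Checking another pair — D3 → A3 — gives the same interval.

up a perfect fifth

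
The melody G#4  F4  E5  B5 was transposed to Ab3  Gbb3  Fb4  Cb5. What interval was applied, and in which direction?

down an augmented seventh

Take the first pair: G#4 → Ab3. G to A spans 7 letter names, so the interval is some kind of seventh.
Ab3 to G#4 is 12 semitones, which makes it an augmented seventh; the second version is lower, so the direction is down.
Checking another pair — B5 → Cb5 — gives the same interval.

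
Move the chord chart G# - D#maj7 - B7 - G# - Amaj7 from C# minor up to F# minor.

C# G#maj7 E7 C# Dmaj7

C# minor up to F# minor is a perfect fourth; each chord root moves by that interval while the quality stays the same.
G#: root G# up a perfect fourth → C#, giving C#.
D#maj7: root D# up a perfect fourth → G#, giving G#maj7.
B7: root B up a perfect fourth → E, giving E7.
G#: root G# up a perfect fourth → C#, giving C#.
Amaj7: root A up a perfect fourth → D, giving Dmaj7.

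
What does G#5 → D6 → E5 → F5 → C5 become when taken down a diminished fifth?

C##5 G#5 A#4 B4 F#4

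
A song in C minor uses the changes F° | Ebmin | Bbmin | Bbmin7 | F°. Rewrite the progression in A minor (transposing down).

D° Cmin Gmin Gmin7 D°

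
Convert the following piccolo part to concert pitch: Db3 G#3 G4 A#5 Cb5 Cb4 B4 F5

The piccolo sounds a perfect octave above written, so transpose each written note up a perfect octave.
Db3 -> Db4
G#3 -> G#4
G4 -> G5
A#5 -> A#6
Cb5 -> Cb6
Cb4 -> Cb5
B4 -> B5
F5 -> F6

Db4 G#4 G5 A#6 Cb6 Cb5 B5 F6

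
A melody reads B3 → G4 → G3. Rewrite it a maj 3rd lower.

G3 Eb4 Eb3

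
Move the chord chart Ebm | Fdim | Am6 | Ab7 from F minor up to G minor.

Fm Gdim Bm6 Bb7

F minor up to G minor is a major second; each chord root moves by that interval while the quality stays the same.
Ebm: root Eb up a major second → F, giving Fm.
Fdim: root F up a major second → G, giving Gdim.
Am6: root A up a major second → B, giving Bm6.
Ab7: root Ab up a major second → Bb, giving Bb7.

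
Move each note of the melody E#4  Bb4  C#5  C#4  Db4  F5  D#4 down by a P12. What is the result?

E#4: a twelfth down reaches A, and 19 semitones makes it A#2.
Bb4 down a perfect twelfth is Eb3.
C#5: a twelfth down reaches F, and 19 semitones makes it F#3.
C#4 down a perfect twelfth is F#2.
Db4 down a perfect twelfth is Gb2.
F5: a twelfth down reaches B, and 19 semitones makes it Bb3.
A perfect twelfth down from D#4 gives G#2.

A#2 Eb3 F#3 F#2 Gb2 Bb3 G#2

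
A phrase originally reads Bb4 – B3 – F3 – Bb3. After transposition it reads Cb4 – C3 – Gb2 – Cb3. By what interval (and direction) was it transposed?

down a major seventh

Take the first pair: Bb4 → Cb4. B to C spans 7 letter names, so the interval is some kind of seventh.
Cb4 to Bb4 is 11 semitones, which makes it a major seventh; the second version is lower, so the direction is down.
Checking another pair — Bb3 → Cb3 — gives the same interval.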